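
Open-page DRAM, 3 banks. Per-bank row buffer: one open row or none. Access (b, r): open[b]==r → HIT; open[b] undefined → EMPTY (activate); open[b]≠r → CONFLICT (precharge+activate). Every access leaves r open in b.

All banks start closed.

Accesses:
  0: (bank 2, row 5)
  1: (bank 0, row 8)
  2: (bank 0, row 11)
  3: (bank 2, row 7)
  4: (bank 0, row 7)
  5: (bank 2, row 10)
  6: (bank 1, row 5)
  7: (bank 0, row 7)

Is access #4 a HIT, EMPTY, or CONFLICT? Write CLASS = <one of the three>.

CLASS = CONFLICT

  [0] b2 r5: no row ⇒ E
  [1] b0 r8: no row ⇒ E
  [2] b0 r11: had r8 ⇒ C
  [3] b2 r7: had r5 ⇒ C
  [4] b0 r7: had r11 ⇒ C
  [5] b2 r10: had r7 ⇒ C
  [6] b1 r5: no row ⇒ E
  [7] b0 r7: had r7 ⇒ H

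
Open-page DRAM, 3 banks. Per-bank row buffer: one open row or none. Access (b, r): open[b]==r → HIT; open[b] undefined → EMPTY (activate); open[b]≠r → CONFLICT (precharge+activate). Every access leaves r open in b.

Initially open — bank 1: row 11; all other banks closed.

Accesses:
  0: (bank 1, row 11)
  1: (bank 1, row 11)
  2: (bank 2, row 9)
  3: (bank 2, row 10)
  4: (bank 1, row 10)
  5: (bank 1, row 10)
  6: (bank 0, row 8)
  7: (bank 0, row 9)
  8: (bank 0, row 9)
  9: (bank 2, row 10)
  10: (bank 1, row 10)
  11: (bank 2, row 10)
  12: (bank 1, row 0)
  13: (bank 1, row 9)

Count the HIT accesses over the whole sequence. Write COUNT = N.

  [0] b1 r11: had r11 ⇒ H
  [1] b1 r11: had r11 ⇒ H
  [2] b2 r9: no row ⇒ E
  [3] b2 r10: had r9 ⇒ C
  [4] b1 r10: had r11 ⇒ C
  [5] b1 r10: had r10 ⇒ H
  [6] b0 r8: no row ⇒ E
  [7] b0 r9: had r8 ⇒ C
  [8] b0 r9: had r9 ⇒ H
  [9] b2 r10: had r10 ⇒ H
  [10] b1 r10: had r10 ⇒ H
  [11] b2 r10: had r10 ⇒ H
  [12] b1 r0: had r10 ⇒ C
  [13] b1 r9: had r0 ⇒ C

COUNT = 7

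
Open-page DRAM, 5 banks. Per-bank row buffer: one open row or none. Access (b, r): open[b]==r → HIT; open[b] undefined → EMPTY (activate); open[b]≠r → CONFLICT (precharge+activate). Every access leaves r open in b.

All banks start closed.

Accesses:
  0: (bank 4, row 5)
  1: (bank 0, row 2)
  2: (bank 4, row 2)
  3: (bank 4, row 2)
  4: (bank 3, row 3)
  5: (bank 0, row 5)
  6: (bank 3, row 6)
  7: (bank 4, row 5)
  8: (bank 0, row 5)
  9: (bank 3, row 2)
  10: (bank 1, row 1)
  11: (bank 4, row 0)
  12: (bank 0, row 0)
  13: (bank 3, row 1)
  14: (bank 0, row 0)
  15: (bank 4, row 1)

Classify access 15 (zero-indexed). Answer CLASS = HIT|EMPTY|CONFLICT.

CLASS = CONFLICT

  [0] b4 r5: no row ⇒ E
  [1] b0 r2: no row ⇒ E
  [2] b4 r2: had r5 ⇒ C
  [3] b4 r2: had r2 ⇒ H
  [4] b3 r3: no row ⇒ E
  [5] b0 r5: had r2 ⇒ C
  [6] b3 r6: had r3 ⇒ C
  [7] b4 r5: had r2 ⇒ C
  [8] b0 r5: had r5 ⇒ H
  [9] b3 r2: had r6 ⇒ C
  [10] b1 r1: no row ⇒ E
  [11] b4 r0: had r5 ⇒ C
  [12] b0 r0: had r5 ⇒ C
  [13] b3 r1: had r2 ⇒ C
  [14] b0 r0: had r0 ⇒ H
  [15] b4 r1: had r0 ⇒ C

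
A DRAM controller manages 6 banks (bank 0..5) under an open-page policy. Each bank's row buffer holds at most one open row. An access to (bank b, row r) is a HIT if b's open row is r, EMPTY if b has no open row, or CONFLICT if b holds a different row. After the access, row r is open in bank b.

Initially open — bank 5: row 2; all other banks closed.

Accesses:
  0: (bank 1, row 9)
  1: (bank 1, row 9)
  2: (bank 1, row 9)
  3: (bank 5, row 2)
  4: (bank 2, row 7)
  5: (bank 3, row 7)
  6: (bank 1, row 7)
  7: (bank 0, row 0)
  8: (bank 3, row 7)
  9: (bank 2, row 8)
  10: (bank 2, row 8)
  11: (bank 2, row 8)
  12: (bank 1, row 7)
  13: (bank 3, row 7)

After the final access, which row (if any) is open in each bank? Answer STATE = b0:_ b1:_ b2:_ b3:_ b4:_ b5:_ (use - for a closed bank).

step 0: bank1 None->9 [EMPTY]
step 1: bank1 9->9 [HIT]
step 2: bank1 9->9 [HIT]
step 3: bank5 2->2 [HIT]
step 4: bank2 None->7 [EMPTY]
step 5: bank3 None->7 [EMPTY]
step 6: bank1 9->7 [CONFLICT]
step 7: bank0 None->0 [EMPTY]
step 8: bank3 7->7 [HIT]
step 9: bank2 7->8 [CONFLICT]
step 10: bank2 8->8 [HIT]
step 11: bank2 8->8 [HIT]
step 12: bank1 7->7 [HIT]
step 13: bank3 7->7 [HIT]

STATE = b0:0 b1:7 b2:8 b3:7 b4:- b5:2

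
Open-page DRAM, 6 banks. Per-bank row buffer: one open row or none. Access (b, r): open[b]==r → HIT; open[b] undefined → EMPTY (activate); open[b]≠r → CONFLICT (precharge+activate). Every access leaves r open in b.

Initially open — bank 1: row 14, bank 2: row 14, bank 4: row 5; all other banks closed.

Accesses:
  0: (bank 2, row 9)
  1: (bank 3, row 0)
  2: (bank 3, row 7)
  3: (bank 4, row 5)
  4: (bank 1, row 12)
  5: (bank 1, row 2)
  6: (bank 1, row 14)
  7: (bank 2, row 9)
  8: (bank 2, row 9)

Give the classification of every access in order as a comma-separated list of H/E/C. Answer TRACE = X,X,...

  [0] b2 r9: had r14 ⇒ C
  [1] b3 r0: no row ⇒ E
  [2] b3 r7: had r0 ⇒ C
  [3] b4 r5: had r5 ⇒ H
  [4] b1 r12: had r14 ⇒ C
  [5] b1 r2: had r12 ⇒ C
  [6] b1 r14: had r2 ⇒ C
  [7] b2 r9: had r9 ⇒ H
  [8] b2 r9: had r9 ⇒ H

TRACE = C,E,C,H,C,C,C,H,H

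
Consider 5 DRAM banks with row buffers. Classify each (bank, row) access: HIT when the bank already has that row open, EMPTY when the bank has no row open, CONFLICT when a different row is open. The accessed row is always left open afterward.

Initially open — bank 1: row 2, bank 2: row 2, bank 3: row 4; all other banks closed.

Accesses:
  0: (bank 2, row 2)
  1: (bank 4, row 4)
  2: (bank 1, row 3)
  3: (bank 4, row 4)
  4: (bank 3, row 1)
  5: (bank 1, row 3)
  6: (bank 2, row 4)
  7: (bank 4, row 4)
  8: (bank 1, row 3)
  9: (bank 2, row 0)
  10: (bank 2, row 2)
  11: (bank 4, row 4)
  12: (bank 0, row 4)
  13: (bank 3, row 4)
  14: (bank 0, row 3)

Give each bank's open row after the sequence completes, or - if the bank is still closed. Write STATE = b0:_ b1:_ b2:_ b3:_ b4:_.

0: bank 2 row 2 — prev 2 → HIT
1: bank 4 row 4 — prev None → EMPTY
2: bank 1 row 3 — prev 2 → CONFLICT
3: bank 4 row 4 — prev 4 → HIT
4: bank 3 row 1 — prev 4 → CONFLICT
5: bank 1 row 3 — prev 3 → HIT
6: bank 2 row 4 — prev 2 → CONFLICT
7: bank 4 row 4 — prev 4 → HIT
8: bank 1 row 3 — prev 3 → HIT
9: bank 2 row 0 — prev 4 → CONFLICT
10: bank 2 row 2 — prev 0 → CONFLICT
11: bank 4 row 4 — prev 4 → HIT
12: bank 0 row 4 — prev None → EMPTY
13: bank 3 row 4 — prev 1 → CONFLICT
14: bank 0 row 3 — prev 4 → CONFLICT

STATE = b0:3 b1:3 b2:2 b3:4 b4:4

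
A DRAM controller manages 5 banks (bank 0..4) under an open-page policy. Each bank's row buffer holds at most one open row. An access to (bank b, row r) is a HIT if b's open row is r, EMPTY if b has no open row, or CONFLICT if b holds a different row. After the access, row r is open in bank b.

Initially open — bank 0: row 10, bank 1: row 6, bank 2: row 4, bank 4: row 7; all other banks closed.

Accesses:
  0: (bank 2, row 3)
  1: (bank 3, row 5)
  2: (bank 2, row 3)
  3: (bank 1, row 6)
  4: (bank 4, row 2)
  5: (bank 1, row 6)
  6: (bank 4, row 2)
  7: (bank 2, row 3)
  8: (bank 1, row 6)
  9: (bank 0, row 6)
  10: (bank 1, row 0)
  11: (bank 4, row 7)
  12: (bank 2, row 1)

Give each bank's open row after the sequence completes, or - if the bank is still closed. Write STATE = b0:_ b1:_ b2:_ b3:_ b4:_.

0: bank 2 row 3 — prev 4 → CONFLICT
1: bank 3 row 5 — prev None → EMPTY
2: bank 2 row 3 — prev 3 → HIT
3: bank 1 row 6 — prev 6 → HIT
4: bank 4 row 2 — prev 7 → CONFLICT
5: bank 1 row 6 — prev 6 → HIT
6: bank 4 row 2 — prev 2 → HIT
7: bank 2 row 3 — prev 3 → HIT
8: bank 1 row 6 — prev 6 → HIT
9: bank 0 row 6 — prev 10 → CONFLICT
10: bank 1 row 0 — prev 6 → CONFLICT
11: bank 4 row 7 — prev 2 → CONFLICT
12: bank 2 row 1 — prev 3 → CONFLICT

STATE = b0:6 b1:0 b2:1 b3:5 b4:7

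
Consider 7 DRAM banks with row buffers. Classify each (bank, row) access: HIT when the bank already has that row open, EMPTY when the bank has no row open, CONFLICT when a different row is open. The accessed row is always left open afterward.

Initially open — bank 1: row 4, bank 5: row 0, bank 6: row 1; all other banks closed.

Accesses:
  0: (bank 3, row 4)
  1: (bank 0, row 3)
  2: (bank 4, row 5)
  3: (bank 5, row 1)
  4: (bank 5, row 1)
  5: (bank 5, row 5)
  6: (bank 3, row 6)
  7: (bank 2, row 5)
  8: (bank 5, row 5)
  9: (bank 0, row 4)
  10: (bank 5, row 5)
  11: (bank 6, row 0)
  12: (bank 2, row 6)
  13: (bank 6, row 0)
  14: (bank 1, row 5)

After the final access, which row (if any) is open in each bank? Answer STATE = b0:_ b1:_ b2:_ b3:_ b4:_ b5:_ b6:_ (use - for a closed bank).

#0 (3,4) E
#1 (0,3) E
#2 (4,5) E
#3 (5,1) C  (was 0)
#4 (5,1) H  (was 1)
#5 (5,5) C  (was 1)
#6 (3,6) C  (was 4)
#7 (2,5) E
#8 (5,5) H  (was 5)
#9 (0,4) C  (was 3)
#10 (5,5) H  (was 5)
#11 (6,0) C  (was 1)
#12 (2,6) C  (was 5)
#13 (6,0) H  (was 0)
#14 (1,5) C  (was 4)

STATE = b0:4 b1:5 b2:6 b3:6 b4:5 b5:5 b6:0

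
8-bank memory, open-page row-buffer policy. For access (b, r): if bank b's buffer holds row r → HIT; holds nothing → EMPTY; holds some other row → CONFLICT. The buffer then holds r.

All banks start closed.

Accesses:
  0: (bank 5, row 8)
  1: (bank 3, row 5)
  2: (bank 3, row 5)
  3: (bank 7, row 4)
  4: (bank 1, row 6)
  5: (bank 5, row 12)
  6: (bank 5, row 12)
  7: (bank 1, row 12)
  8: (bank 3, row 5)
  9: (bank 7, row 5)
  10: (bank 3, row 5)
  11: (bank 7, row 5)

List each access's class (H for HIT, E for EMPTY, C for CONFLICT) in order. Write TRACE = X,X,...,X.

TRACE = E,E,H,E,E,C,H,C,H,C,H,H

step 0: bank5 None->8 [EMPTY]
step 1: bank3 None->5 [EMPTY]
step 2: bank3 5->5 [HIT]
step 3: bank7 None->4 [EMPTY]
step 4: bank1 None->6 [EMPTY]
step 5: bank5 8->12 [CONFLICT]
step 6: bank5 12->12 [HIT]
step 7: bank1 6->12 [CONFLICT]
step 8: bank3 5->5 [HIT]
step 9: bank7 4->5 [CONFLICT]
step 10: bank3 5->5 [HIT]
step 11: bank7 5->5 [HIT]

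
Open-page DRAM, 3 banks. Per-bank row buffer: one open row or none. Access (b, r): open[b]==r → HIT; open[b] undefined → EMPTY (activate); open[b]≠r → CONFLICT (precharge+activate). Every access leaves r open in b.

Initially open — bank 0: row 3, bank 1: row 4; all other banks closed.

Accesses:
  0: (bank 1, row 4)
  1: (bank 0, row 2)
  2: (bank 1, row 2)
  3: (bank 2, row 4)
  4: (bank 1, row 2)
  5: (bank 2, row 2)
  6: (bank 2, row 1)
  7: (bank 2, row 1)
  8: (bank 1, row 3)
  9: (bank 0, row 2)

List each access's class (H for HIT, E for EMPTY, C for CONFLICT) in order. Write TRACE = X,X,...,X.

TRACE = H,C,C,E,H,C,C,H,C,H

#0 (1,4) H  (was 4)
#1 (0,2) C  (was 3)
#2 (1,2) C  (was 4)
#3 (2,4) E
#4 (1,2) H  (was 2)
#5 (2,2) C  (was 4)
#6 (2,1) C  (was 2)
#7 (2,1) H  (was 1)
#8 (1,3) C  (was 2)
#9 (0,2) H  (was 2)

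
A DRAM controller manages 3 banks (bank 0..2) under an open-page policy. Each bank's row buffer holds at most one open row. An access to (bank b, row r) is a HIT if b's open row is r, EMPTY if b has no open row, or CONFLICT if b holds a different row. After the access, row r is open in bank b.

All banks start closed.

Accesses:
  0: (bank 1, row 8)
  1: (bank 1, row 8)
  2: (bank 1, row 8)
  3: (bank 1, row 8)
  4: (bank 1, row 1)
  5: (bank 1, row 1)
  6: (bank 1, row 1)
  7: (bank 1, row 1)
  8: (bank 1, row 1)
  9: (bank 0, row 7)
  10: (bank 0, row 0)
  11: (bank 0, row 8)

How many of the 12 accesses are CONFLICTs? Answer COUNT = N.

COUNT = 3

0: bank 1 row 8 — prev None → EMPTY
1: bank 1 row 8 — prev 8 → HIT
2: bank 1 row 8 — prev 8 → HIT
3: bank 1 row 8 — prev 8 → HIT
4: bank 1 row 1 — prev 8 → CONFLICT
5: bank 1 row 1 — prev 1 → HIT
6: bank 1 row 1 — prev 1 → HIT
7: bank 1 row 1 — prev 1 → HIT
8: bank 1 row 1 — prev 1 → HIT
9: bank 0 row 7 — prev None → EMPTY
10: bank 0 row 0 — prev 7 → CONFLICT
11: bank 0 row 8 — prev 0 → CONFLICT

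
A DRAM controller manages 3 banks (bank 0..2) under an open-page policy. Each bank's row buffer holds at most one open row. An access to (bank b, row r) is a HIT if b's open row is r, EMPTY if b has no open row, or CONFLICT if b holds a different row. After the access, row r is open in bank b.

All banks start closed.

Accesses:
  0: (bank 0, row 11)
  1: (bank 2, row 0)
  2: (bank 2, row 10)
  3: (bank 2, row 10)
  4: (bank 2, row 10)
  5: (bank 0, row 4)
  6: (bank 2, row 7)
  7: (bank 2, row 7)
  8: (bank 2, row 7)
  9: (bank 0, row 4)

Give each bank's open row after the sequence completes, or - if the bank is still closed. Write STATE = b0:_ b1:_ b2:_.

0: bank 0 row 11 — prev None → EMPTY
1: bank 2 row 0 — prev None → EMPTY
2: bank 2 row 10 — prev 0 → CONFLICT
3: bank 2 row 10 — prev 10 → HIT
4: bank 2 row 10 — prev 10 → HIT
5: bank 0 row 4 — prev 11 → CONFLICT
6: bank 2 row 7 — prev 10 → CONFLICT
7: bank 2 row 7 — prev 7 → HIT
8: bank 2 row 7 — prev 7 → HIT
9: bank 0 row 4 — prev 4 → HIT

STATE = b0:4 b1:- b2:7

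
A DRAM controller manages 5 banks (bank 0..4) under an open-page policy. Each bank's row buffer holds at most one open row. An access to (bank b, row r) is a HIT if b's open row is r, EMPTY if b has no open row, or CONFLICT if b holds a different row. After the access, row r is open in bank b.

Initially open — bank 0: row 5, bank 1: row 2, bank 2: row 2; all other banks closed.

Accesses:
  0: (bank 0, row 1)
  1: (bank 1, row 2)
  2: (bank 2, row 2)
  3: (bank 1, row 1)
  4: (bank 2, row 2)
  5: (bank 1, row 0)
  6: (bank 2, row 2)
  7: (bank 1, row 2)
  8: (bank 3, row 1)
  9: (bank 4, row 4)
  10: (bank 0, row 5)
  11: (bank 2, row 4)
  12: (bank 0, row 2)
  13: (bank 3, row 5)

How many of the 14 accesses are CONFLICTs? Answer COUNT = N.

COUNT = 8

  [0] b0 r1: had r5 ⇒ C
  [1] b1 r2: had r2 ⇒ H
  [2] b2 r2: had r2 ⇒ H
  [3] b1 r1: had r2 ⇒ C
  [4] b2 r2: had r2 ⇒ H
  [5] b1 r0: had r1 ⇒ C
  [6] b2 r2: had r2 ⇒ H
  [7] b1 r2: had r0 ⇒ C
  [8] b3 r1: no row ⇒ E
  [9] b4 r4: no row ⇒ E
  [10] b0 r5: had r1 ⇒ C
  [11] b2 r4: had r2 ⇒ C
  [12] b0 r2: had r5 ⇒ C
  [13] b3 r5: had r1 ⇒ C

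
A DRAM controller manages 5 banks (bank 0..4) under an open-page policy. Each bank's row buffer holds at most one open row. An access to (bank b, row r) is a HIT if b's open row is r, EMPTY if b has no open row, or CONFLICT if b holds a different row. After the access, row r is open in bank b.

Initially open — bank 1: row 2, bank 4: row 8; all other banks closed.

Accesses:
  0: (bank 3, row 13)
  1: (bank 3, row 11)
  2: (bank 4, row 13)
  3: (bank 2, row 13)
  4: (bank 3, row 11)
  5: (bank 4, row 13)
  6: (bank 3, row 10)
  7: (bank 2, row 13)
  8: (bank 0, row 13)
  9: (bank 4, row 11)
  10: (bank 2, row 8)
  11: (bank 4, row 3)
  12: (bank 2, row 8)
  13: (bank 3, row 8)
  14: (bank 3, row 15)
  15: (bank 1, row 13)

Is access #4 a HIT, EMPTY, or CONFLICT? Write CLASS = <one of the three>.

  [0] b3 r13: no row ⇒ E
  [1] b3 r11: had r13 ⇒ C
  [2] b4 r13: had r8 ⇒ C
  [3] b2 r13: no row ⇒ E
  [4] b3 r11: had r11 ⇒ H
  [5] b4 r13: had r13 ⇒ H
  [6] b3 r10: had r11 ⇒ C
  [7] b2 r13: had r13 ⇒ H
  [8] b0 r13: no row ⇒ E
  [9] b4 r11: had r13 ⇒ C
  [10] b2 r8: had r13 ⇒ C
  [11] b4 r3: had r11 ⇒ C
  [12] b2 r8: had r8 ⇒ H
  [13] b3 r8: had r10 ⇒ C
  [14] b3 r15: had r8 ⇒ C
  [15] b1 r13: had r2 ⇒ C

CLASS = HIT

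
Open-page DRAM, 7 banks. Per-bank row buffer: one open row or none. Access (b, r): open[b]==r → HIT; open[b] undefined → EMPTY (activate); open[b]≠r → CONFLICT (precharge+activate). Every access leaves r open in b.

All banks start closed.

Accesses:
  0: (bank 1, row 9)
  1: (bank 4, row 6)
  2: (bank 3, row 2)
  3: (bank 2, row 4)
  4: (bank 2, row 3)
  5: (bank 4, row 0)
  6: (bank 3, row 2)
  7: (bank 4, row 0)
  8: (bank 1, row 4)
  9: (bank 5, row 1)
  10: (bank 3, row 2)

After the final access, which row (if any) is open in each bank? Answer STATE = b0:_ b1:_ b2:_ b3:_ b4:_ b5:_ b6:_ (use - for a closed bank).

STATE = b0:- b1:4 b2:3 b3:2 b4:0 b5:1 b6:-

  [0] b1 r9: no row ⇒ E
  [1] b4 r6: no row ⇒ E
  [2] b3 r2: no row ⇒ E
  [3] b2 r4: no row ⇒ E
  [4] b2 r3: had r4 ⇒ C
  [5] b4 r0: had r6 ⇒ C
  [6] b3 r2: had r2 ⇒ H
  [7] b4 r0: had r0 ⇒ H
  [8] b1 r4: had r9 ⇒ C
  [9] b5 r1: no row ⇒ E
  [10] b3 r2: had r2 ⇒ H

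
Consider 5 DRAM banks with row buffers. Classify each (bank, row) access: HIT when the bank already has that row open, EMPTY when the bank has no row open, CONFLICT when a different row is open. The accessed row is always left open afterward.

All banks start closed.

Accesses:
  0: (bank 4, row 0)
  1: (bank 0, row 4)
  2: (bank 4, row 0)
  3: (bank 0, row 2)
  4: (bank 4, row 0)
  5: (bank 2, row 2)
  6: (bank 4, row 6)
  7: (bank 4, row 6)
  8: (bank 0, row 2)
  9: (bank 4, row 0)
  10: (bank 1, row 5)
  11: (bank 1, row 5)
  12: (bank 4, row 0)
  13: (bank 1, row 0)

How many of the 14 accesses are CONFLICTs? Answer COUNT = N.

step 0: bank4 None->0 [EMPTY]
step 1: bank0 None->4 [EMPTY]
step 2: bank4 0->0 [HIT]
step 3: bank0 4->2 [CONFLICT]
step 4: bank4 0->0 [HIT]
step 5: bank2 None->2 [EMPTY]
step 6: bank4 0->6 [CONFLICT]
step 7: bank4 6->6 [HIT]
step 8: bank0 2->2 [HIT]
step 9: bank4 6->0 [CONFLICT]
step 10: bank1 None->5 [EMPTY]
step 11: bank1 5->5 [HIT]
step 12: bank4 0->0 [HIT]
step 13: bank1 5->0 [CONFLICT]

COUNT = 4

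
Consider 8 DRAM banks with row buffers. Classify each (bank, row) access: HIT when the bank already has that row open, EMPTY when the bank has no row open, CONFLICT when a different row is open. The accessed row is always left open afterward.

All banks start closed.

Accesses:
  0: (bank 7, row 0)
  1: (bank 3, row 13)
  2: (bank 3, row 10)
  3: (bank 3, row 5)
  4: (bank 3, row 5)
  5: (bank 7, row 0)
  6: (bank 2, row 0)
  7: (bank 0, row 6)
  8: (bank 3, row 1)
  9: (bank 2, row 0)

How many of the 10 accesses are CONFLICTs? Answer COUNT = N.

COUNT = 3

  [0] b7 r0: no row ⇒ E
  [1] b3 r13: no row ⇒ E
  [2] b3 r10: had r13 ⇒ C
  [3] b3 r5: had r10 ⇒ C
  [4] b3 r5: had r5 ⇒ H
  [5] b7 r0: had r0 ⇒ H
  [6] b2 r0: no row ⇒ E
  [7] b0 r6: no row ⇒ E
  [8] b3 r1: had r5 ⇒ C
  [9] b2 r0: had r0 ⇒ H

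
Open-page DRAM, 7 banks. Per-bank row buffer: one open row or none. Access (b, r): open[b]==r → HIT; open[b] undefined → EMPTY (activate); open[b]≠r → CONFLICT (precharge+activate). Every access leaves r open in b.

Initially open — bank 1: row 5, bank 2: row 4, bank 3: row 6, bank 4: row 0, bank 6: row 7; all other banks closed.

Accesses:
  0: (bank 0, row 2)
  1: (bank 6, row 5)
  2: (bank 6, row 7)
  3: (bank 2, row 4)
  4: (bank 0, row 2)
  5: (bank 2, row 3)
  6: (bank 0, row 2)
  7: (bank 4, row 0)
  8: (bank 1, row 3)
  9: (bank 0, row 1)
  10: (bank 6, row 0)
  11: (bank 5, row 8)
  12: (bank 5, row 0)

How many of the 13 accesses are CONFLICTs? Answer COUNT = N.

  [0] b0 r2: no row ⇒ E
  [1] b6 r5: had r7 ⇒ C
  [2] b6 r7: had r5 ⇒ C
  [3] b2 r4: had r4 ⇒ H
  [4] b0 r2: had r2 ⇒ H
  [5] b2 r3: had r4 ⇒ C
  [6] b0 r2: had r2 ⇒ H
  [7] b4 r0: had r0 ⇒ H
  [8] b1 r3: had r5 ⇒ C
  [9] b0 r1: had r2 ⇒ C
  [10] b6 r0: had r7 ⇒ C
  [11] b5 r8: no row ⇒ E
  [12] b5 r0: had r8 ⇒ C

COUNT = 7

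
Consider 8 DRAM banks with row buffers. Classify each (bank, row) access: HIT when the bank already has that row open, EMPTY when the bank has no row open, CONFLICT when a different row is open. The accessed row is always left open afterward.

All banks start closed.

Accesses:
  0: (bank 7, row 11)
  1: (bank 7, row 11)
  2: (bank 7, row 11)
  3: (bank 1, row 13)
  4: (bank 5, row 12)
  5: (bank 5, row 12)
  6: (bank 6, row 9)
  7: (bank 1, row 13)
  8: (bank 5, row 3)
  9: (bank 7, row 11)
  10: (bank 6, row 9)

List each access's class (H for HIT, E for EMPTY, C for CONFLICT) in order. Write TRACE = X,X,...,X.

TRACE = E,H,H,E,E,H,E,H,C,H,H

step 0: bank7 None->11 [EMPTY]
step 1: bank7 11->11 [HIT]
step 2: bank7 11->11 [HIT]
step 3: bank1 None->13 [EMPTY]
step 4: bank5 None->12 [EMPTY]
step 5: bank5 12->12 [HIT]
step 6: bank6 None->9 [EMPTY]
step 7: bank1 13->13 [HIT]
step 8: bank5 12->3 [CONFLICT]
step 9: bank7 11->11 [HIT]
step 10: bank6 9->9 [HIT]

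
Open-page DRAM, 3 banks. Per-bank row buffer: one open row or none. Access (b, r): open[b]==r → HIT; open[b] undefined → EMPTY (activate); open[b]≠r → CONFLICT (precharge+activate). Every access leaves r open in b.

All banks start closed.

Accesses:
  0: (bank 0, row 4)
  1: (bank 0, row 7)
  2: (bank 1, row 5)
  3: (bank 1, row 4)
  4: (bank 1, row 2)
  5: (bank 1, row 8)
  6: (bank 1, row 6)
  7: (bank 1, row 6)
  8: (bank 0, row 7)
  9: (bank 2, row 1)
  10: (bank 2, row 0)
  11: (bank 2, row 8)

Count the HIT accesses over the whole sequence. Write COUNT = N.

#0 (0,4) E
#1 (0,7) C  (was 4)
#2 (1,5) E
#3 (1,4) C  (was 5)
#4 (1,2) C  (was 4)
#5 (1,8) C  (was 2)
#6 (1,6) C  (was 8)
#7 (1,6) H  (was 6)
#8 (0,7) H  (was 7)
#9 (2,1) E
#10 (2,0) C  (was 1)
#11 (2,8) C  (was 0)

COUNT = 2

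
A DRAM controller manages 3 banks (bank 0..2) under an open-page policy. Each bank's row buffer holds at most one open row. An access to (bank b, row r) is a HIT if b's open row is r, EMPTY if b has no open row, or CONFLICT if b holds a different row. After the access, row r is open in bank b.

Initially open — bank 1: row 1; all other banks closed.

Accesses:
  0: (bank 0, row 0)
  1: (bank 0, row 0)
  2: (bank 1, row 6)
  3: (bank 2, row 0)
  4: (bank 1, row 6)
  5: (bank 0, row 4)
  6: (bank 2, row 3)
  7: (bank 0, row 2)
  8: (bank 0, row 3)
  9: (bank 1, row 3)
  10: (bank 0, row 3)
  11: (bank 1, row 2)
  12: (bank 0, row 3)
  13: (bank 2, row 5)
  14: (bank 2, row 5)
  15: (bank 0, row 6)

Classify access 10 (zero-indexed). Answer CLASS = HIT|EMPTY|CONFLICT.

step 0: bank0 None->0 [EMPTY]
step 1: bank0 0->0 [HIT]
step 2: bank1 1->6 [CONFLICT]
step 3: bank2 None->0 [EMPTY]
step 4: bank1 6->6 [HIT]
step 5: bank0 0->4 [CONFLICT]
step 6: bank2 0->3 [CONFLICT]
step 7: bank0 4->2 [CONFLICT]
step 8: bank0 2->3 [CONFLICT]
step 9: bank1 6->3 [CONFLICT]
step 10: bank0 3->3 [HIT]
step 11: bank1 3->2 [CONFLICT]
step 12: bank0 3->3 [HIT]
step 13: bank2 3->5 [CONFLICT]
step 14: bank2 5->5 [HIT]
step 15: bank0 3->6 [CONFLICT]

CLASS = HIT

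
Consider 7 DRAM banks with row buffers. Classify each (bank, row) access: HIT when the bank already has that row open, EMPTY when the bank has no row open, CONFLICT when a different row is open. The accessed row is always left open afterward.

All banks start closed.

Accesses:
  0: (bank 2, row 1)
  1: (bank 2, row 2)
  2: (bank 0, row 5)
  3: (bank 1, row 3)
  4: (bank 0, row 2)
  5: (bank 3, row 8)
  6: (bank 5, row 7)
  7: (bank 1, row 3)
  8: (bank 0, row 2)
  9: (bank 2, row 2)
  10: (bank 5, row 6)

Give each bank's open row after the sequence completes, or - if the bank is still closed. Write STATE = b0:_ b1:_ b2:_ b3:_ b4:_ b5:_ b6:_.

STATE = b0:2 b1:3 b2:2 b3:8 b4:- b5:6 b6:-

step 0: bank2 None->1 [EMPTY]
step 1: bank2 1->2 [CONFLICT]
step 2: bank0 None->5 [EMPTY]
step 3: bank1 None->3 [EMPTY]
step 4: bank0 5->2 [CONFLICT]
step 5: bank3 None->8 [EMPTY]
step 6: bank5 None->7 [EMPTY]
step 7: bank1 3->3 [HIT]
step 8: bank0 2->2 [HIT]
step 9: bank2 2->2 [HIT]
step 10: bank5 7->6 [CONFLICT]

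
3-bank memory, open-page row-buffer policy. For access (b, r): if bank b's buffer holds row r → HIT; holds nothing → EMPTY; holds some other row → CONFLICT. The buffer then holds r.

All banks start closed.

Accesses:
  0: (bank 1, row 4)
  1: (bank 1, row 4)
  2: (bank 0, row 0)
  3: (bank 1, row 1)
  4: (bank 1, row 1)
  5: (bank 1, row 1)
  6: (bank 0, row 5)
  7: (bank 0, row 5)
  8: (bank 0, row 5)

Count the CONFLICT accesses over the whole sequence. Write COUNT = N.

0: bank 1 row 4 — prev None → EMPTY
1: bank 1 row 4 — prev 4 → HIT
2: bank 0 row 0 — prev None → EMPTY
3: bank 1 row 1 — prev 4 → CONFLICT
4: bank 1 row 1 — prev 1 → HIT
5: bank 1 row 1 — prev 1 → HIT
6: bank 0 row 5 — prev 0 → CONFLICT
7: bank 0 row 5 — prev 5 → HIT
8: bank 0 row 5 — prev 5 → HIT

COUNT = 2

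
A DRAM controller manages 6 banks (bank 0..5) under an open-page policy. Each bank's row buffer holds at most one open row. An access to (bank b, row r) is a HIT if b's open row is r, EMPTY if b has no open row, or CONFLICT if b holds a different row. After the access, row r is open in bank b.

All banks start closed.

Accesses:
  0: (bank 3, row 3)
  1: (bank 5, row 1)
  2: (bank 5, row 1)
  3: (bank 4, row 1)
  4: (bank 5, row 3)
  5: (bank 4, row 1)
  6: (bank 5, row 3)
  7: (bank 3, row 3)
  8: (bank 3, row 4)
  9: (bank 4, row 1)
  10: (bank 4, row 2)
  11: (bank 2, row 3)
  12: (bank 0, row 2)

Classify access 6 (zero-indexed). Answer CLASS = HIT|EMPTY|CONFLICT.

step 0: bank3 None->3 [EMPTY]
step 1: bank5 None->1 [EMPTY]
step 2: bank5 1->1 [HIT]
step 3: bank4 None->1 [EMPTY]
step 4: bank5 1->3 [CONFLICT]
step 5: bank4 1->1 [HIT]
step 6: bank5 3->3 [HIT]
step 7: bank3 3->3 [HIT]
step 8: bank3 3->4 [CONFLICT]
step 9: bank4 1->1 [HIT]
step 10: bank4 1->2 [CONFLICT]
step 11: bank2 None->3 [EMPTY]
step 12: bank0 None->2 [EMPTY]

CLASS = HIT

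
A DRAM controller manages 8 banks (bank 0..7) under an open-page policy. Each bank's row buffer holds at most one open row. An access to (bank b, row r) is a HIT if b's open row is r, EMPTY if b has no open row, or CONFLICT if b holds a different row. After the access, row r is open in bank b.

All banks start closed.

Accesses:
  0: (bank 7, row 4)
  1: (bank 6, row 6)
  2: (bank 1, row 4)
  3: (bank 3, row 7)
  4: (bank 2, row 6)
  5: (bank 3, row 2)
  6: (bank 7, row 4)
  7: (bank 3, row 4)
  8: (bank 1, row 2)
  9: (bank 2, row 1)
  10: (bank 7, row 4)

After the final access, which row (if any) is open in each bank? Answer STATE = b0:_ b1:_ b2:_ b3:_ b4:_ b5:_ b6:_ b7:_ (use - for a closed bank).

STATE = b0:- b1:2 b2:1 b3:4 b4:- b5:- b6:6 b7:4

step 0: bank7 None->4 [EMPTY]
step 1: bank6 None->6 [EMPTY]
step 2: bank1 None->4 [EMPTY]
step 3: bank3 None->7 [EMPTY]
step 4: bank2 None->6 [EMPTY]
step 5: bank3 7->2 [CONFLICT]
step 6: bank7 4->4 [HIT]
step 7: bank3 2->4 [CONFLICT]
step 8: bank1 4->2 [CONFLICT]
step 9: bank2 6->1 [CONFLICT]
step 10: bank7 4->4 [HIT]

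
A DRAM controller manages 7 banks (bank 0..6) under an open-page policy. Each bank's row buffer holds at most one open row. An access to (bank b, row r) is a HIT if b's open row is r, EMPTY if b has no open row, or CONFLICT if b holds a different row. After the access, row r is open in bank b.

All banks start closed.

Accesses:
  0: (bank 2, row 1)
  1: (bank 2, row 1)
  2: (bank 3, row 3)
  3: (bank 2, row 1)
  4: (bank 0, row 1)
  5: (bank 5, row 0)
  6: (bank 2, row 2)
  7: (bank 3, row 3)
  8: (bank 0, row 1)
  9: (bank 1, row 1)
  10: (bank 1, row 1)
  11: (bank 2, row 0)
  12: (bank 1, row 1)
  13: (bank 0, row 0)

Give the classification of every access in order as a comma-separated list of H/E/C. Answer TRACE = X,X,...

  [0] b2 r1: no row ⇒ E
  [1] b2 r1: had r1 ⇒ H
  [2] b3 r3: no row ⇒ E
  [3] b2 r1: had r1 ⇒ H
  [4] b0 r1: no row ⇒ E
  [5] b5 r0: no row ⇒ E
  [6] b2 r2: had r1 ⇒ C
  [7] b3 r3: had r3 ⇒ H
  [8] b0 r1: had r1 ⇒ H
  [9] b1 r1: no row ⇒ E
  [10] b1 r1: had r1 ⇒ H
  [11] b2 r0: had r2 ⇒ C
  [12] b1 r1: had r1 ⇒ H
  [13] b0 r0: had r1 ⇒ C

TRACE = E,H,E,H,E,E,C,H,H,E,H,C,H,C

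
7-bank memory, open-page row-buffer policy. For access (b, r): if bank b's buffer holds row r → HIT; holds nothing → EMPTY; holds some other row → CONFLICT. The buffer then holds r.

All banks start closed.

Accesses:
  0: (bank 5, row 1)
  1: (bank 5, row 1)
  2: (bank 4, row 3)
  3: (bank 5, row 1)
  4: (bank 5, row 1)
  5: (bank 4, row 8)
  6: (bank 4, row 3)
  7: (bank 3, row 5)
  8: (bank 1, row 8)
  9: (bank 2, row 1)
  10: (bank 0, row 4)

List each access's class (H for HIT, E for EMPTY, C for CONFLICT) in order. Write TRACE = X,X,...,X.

  [0] b5 r1: no row ⇒ E
  [1] b5 r1: had r1 ⇒ H
  [2] b4 r3: no row ⇒ E
  [3] b5 r1: had r1 ⇒ H
  [4] b5 r1: had r1 ⇒ H
  [5] b4 r8: had r3 ⇒ C
  [6] b4 r3: had r8 ⇒ C
  [7] b3 r5: no row ⇒ E
  [8] b1 r8: no row ⇒ E
  [9] b2 r1: no row ⇒ E
  [10] b0 r4: no row ⇒ E

TRACE = E,H,E,H,H,C,C,E,E,E,E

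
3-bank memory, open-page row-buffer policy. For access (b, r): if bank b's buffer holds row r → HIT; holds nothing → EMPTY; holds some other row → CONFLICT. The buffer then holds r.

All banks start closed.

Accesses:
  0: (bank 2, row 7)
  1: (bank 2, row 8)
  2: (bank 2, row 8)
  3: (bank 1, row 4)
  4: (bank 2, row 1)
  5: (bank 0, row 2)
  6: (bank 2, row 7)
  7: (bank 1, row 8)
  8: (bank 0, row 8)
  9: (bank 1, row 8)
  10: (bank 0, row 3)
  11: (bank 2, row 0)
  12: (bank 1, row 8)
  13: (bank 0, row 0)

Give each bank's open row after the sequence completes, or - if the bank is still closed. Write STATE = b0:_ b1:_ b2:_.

STATE = b0:0 b1:8 b2:0

  [0] b2 r7: no row ⇒ E
  [1] b2 r8: had r7 ⇒ C
  [2] b2 r8: had r8 ⇒ H
  [3] b1 r4: no row ⇒ E
  [4] b2 r1: had r8 ⇒ C
  [5] b0 r2: no row ⇒ E
  [6] b2 r7: had r1 ⇒ C
  [7] b1 r8: had r4 ⇒ C
  [8] b0 r8: had r2 ⇒ C
  [9] b1 r8: had r8 ⇒ H
  [10] b0 r3: had r8 ⇒ C
  [11] b2 r0: had r7 ⇒ C
  [12] b1 r8: had r8 ⇒ H
  [13] b0 r0: had r3 ⇒ C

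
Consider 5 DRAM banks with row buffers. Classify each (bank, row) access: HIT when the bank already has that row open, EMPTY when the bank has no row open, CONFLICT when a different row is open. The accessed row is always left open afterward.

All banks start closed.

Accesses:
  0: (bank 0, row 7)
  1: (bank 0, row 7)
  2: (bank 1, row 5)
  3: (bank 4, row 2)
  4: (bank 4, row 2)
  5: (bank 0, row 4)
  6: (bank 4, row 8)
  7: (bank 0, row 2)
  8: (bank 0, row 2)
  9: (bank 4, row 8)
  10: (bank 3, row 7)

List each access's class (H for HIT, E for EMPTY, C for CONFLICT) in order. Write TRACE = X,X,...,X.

TRACE = E,H,E,E,H,C,C,C,H,H,E

  [0] b0 r7: no row ⇒ E
  [1] b0 r7: had r7 ⇒ H
  [2] b1 r5: no row ⇒ E
  [3] b4 r2: no row ⇒ E
  [4] b4 r2: had r2 ⇒ H
  [5] b0 r4: had r7 ⇒ C
  [6] b4 r8: had r2 ⇒ C
  [7] b0 r2: had r4 ⇒ C
  [8] b0 r2: had r2 ⇒ H
  [9] b4 r8: had r8 ⇒ H
  [10] b3 r7: no row ⇒ E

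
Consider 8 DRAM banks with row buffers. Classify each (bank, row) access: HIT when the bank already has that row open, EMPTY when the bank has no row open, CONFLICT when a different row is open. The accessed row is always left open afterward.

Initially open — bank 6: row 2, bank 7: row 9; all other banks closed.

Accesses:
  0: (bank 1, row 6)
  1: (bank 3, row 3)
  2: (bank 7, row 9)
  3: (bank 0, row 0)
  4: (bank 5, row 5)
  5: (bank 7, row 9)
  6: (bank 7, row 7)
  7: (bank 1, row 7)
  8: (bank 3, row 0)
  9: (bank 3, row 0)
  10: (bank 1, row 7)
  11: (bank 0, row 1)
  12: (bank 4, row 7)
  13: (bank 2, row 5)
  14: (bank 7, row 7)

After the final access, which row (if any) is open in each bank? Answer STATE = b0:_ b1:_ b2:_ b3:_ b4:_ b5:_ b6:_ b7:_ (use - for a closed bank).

step 0: bank1 None->6 [EMPTY]
step 1: bank3 None->3 [EMPTY]
step 2: bank7 9->9 [HIT]
step 3: bank0 None->0 [EMPTY]
step 4: bank5 None->5 [EMPTY]
step 5: bank7 9->9 [HIT]
step 6: bank7 9->7 [CONFLICT]
step 7: bank1 6->7 [CONFLICT]
step 8: bank3 3->0 [CONFLICT]
step 9: bank3 0->0 [HIT]
step 10: bank1 7->7 [HIT]
step 11: bank0 0->1 [CONFLICT]
step 12: bank4 None->7 [EMPTY]
step 13: bank2 None->5 [EMPTY]
step 14: bank7 7->7 [HIT]

STATE = b0:1 b1:7 b2:5 b3:0 b4:7 b5:5 b6:2 b7:7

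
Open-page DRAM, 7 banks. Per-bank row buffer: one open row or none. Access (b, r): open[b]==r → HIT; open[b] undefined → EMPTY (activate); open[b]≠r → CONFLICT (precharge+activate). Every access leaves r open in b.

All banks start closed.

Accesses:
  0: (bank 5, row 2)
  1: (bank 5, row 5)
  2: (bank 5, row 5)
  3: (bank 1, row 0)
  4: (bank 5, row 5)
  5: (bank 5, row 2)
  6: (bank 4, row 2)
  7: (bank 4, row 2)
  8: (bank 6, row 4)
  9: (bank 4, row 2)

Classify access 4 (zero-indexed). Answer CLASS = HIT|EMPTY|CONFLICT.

  [0] b5 r2: no row ⇒ E
  [1] b5 r5: had r2 ⇒ C
  [2] b5 r5: had r5 ⇒ H
  [3] b1 r0: no row ⇒ E
  [4] b5 r5: had r5 ⇒ H
  [5] b5 r2: had r5 ⇒ C
  [6] b4 r2: no row ⇒ E
  [7] b4 r2: had r2 ⇒ H
  [8] b6 r4: no row ⇒ E
  [9] b4 r2: had r2 ⇒ H

CLASS = HIT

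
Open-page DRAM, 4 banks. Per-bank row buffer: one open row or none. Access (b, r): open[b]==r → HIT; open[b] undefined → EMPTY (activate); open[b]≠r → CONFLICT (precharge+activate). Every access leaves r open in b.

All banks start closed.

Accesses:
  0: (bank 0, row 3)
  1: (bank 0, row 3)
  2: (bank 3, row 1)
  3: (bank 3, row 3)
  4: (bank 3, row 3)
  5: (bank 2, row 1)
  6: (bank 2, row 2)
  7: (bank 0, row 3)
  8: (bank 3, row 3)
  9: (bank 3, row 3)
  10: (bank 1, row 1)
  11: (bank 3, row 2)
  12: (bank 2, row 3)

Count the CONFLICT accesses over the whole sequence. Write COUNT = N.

0: bank 0 row 3 — prev None → EMPTY
1: bank 0 row 3 — prev 3 → HIT
2: bank 3 row 1 — prev None → EMPTY
3: bank 3 row 3 — prev 1 → CONFLICT
4: bank 3 row 3 — prev 3 → HIT
5: bank 2 row 1 — prev None → EMPTY
6: bank 2 row 2 — prev 1 → CONFLICT
7: bank 0 row 3 — prev 3 → HIT
8: bank 3 row 3 — prev 3 → HIT
9: bank 3 row 3 — prev 3 → HIT
10: bank 1 row 1 — prev None → EMPTY
11: bank 3 row 2 — prev 3 → CONFLICT
12: bank 2 row 3 — prev 2 → CONFLICT

COUNT = 4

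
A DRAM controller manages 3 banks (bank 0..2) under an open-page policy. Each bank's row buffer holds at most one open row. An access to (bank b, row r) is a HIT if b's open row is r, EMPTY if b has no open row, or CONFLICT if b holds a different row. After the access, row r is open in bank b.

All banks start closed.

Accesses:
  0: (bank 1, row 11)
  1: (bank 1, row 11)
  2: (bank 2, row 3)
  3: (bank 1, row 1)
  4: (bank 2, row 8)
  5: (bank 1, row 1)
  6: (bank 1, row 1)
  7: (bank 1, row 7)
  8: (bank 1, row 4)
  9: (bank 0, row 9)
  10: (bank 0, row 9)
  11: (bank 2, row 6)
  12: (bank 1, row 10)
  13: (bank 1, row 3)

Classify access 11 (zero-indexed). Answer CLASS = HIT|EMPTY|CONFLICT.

CLASS = CONFLICT

0: bank 1 row 11 — prev None → EMPTY
1: bank 1 row 11 — prev 11 → HIT
2: bank 2 row 3 — prev None → EMPTY
3: bank 1 row 1 — prev 11 → CONFLICT
4: bank 2 row 8 — prev 3 → CONFLICT
5: bank 1 row 1 — prev 1 → HIT
6: bank 1 row 1 — prev 1 → HIT
7: bank 1 row 7 — prev 1 → CONFLICT
8: bank 1 row 4 — prev 7 → CONFLICT
9: bank 0 row 9 — prev None → EMPTY
10: bank 0 row 9 — prev 9 → HIT
11: bank 2 row 6 — prev 8 → CONFLICT
12: bank 1 row 10 — prev 4 → CONFLICT
13: bank 1 row 3 — prev 10 → CONFLICT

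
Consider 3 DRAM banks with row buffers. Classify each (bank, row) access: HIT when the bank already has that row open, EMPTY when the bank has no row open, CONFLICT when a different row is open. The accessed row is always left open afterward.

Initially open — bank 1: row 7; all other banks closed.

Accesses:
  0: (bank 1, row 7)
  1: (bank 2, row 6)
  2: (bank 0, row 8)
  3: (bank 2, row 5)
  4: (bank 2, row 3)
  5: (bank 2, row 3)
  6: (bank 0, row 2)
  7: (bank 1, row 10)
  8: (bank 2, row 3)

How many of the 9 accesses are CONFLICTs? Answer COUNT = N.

  [0] b1 r7: had r7 ⇒ H
  [1] b2 r6: no row ⇒ E
  [2] b0 r8: no row ⇒ E
  [3] b2 r5: had r6 ⇒ C
  [4] b2 r3: had r5 ⇒ C
  [5] b2 r3: had r3 ⇒ H
  [6] b0 r2: had r8 ⇒ C
  [7] b1 r10: had r7 ⇒ C
  [8] b2 r3: had r3 ⇒ H

COUNT = 4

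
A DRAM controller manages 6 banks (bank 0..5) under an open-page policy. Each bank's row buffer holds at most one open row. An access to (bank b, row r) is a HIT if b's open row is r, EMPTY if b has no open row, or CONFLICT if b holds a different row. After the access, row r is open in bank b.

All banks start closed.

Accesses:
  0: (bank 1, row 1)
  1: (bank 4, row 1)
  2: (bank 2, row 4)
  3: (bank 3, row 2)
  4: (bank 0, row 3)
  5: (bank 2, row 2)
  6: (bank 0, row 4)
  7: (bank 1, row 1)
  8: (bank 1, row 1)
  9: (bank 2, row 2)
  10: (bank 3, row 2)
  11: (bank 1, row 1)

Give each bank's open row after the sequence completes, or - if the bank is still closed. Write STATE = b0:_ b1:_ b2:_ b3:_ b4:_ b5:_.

STATE = b0:4 b1:1 b2:2 b3:2 b4:1 b5:-

  [0] b1 r1: no row ⇒ E
  [1] b4 r1: no row ⇒ E
  [2] b2 r4: no row ⇒ E
  [3] b3 r2: no row ⇒ E
  [4] b0 r3: no row ⇒ E
  [5] b2 r2: had r4 ⇒ C
  [6] b0 r4: had r3 ⇒ C
  [7] b1 r1: had r1 ⇒ H
  [8] b1 r1: had r1 ⇒ H
  [9] b2 r2: had r2 ⇒ H
  [10] b3 r2: had r2 ⇒ H
  [11] b1 r1: had r1 ⇒ H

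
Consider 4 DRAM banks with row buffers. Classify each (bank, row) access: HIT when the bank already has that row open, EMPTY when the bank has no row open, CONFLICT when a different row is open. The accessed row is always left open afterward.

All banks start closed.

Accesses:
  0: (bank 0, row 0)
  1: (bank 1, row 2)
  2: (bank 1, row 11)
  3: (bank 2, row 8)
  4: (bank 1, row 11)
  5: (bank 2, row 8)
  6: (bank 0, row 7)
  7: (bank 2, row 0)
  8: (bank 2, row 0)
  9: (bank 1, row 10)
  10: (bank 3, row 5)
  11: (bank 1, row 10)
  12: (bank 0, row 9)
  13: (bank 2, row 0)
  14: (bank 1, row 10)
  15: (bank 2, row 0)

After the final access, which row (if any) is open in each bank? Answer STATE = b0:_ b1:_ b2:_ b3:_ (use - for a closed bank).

0: bank 0 row 0 — prev None → EMPTY
1: bank 1 row 2 — prev None → EMPTY
2: bank 1 row 11 — prev 2 → CONFLICT
3: bank 2 row 8 — prev None → EMPTY
4: bank 1 row 11 — prev 11 → HIT
5: bank 2 row 8 — prev 8 → HIT
6: bank 0 row 7 — prev 0 → CONFLICT
7: bank 2 row 0 — prev 8 → CONFLICT
8: bank 2 row 0 — prev 0 → HIT
9: bank 1 row 10 — prev 11 → CONFLICT
10: bank 3 row 5 — prev None → EMPTY
11: bank 1 row 10 — prev 10 → HIT
12: bank 0 row 9 — prev 7 → CONFLICT
13: bank 2 row 0 — prev 0 → HIT
14: bank 1 row 10 — prev 10 → HIT
15: bank 2 row 0 — prev 0 → HIT

STATE = b0:9 b1:10 b2:0 b3:5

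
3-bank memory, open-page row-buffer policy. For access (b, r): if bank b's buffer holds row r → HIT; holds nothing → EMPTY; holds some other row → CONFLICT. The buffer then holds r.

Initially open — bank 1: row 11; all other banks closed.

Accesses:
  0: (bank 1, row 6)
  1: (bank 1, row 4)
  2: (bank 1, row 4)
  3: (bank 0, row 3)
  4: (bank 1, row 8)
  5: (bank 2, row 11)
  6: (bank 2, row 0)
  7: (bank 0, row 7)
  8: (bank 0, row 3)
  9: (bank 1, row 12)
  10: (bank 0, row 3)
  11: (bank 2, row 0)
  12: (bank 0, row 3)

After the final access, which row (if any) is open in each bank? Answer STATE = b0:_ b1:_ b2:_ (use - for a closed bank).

0: bank 1 row 6 — prev 11 → CONFLICT
1: bank 1 row 4 — prev 6 → CONFLICT
2: bank 1 row 4 — prev 4 → HIT
3: bank 0 row 3 — prev None → EMPTY
4: bank 1 row 8 — prev 4 → CONFLICT
5: bank 2 row 11 — prev None → EMPTY
6: bank 2 row 0 — prev 11 → CONFLICT
7: bank 0 row 7 — prev 3 → CONFLICT
8: bank 0 row 3 — prev 7 → CONFLICT
9: bank 1 row 12 — prev 8 → CONFLICT
10: bank 0 row 3 — prev 3 → HIT
11: bank 2 row 0 — prev 0 → HIT
12: bank 0 row 3 — prev 3 → HIT

STATE = b0:3 b1:12 b2:0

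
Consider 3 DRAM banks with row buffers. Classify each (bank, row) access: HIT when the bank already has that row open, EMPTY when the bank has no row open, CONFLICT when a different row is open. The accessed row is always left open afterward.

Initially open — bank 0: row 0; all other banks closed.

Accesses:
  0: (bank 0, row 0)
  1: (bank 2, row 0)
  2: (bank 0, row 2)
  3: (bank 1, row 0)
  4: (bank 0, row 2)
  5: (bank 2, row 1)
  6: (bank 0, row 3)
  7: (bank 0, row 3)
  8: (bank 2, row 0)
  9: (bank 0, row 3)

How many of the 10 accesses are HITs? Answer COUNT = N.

  [0] b0 r0: had r0 ⇒ H
  [1] b2 r0: no row ⇒ E
  [2] b0 r2: had r0 ⇒ C
  [3] b1 r0: no row ⇒ E
  [4] b0 r2: had r2 ⇒ H
  [5] b2 r1: had r0 ⇒ C
  [6] b0 r3: had r2 ⇒ C
  [7] b0 r3: had r3 ⇒ H
  [8] b2 r0: had r1 ⇒ C
  [9] b0 r3: had r3 ⇒ H

COUNT = 4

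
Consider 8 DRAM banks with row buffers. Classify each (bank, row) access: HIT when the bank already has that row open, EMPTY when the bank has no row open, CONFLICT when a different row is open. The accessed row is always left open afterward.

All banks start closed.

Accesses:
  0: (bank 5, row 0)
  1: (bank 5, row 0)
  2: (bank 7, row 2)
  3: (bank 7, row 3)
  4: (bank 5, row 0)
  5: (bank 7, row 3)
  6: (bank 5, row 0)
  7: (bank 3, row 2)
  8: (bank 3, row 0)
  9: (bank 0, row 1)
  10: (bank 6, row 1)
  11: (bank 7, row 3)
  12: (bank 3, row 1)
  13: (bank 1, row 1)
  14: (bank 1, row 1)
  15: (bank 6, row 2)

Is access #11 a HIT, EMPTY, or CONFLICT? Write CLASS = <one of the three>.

  [0] b5 r0: no row ⇒ E
  [1] b5 r0: had r0 ⇒ H
  [2] b7 r2: no row ⇒ E
  [3] b7 r3: had r2 ⇒ C
  [4] b5 r0: had r0 ⇒ H
  [5] b7 r3: had r3 ⇒ H
  [6] b5 r0: had r0 ⇒ H
  [7] b3 r2: no row ⇒ E
  [8] b3 r0: had r2 ⇒ C
  [9] b0 r1: no row ⇒ E
  [10] b6 r1: no row ⇒ E
  [11] b7 r3: had r3 ⇒ H
  [12] b3 r1: had r0 ⇒ C
  [13] b1 r1: no row ⇒ E
  [14] b1 r1: had r1 ⇒ H
  [15] b6 r2: had r1 ⇒ C

CLASS = HIT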